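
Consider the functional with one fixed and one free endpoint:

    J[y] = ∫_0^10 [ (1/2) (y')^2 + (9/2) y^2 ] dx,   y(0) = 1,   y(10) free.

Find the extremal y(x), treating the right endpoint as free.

The Lagrangian L = (1/2) (y')^2 + (9/2) y^2 gives
    ∂L/∂y = 9 y,   ∂L/∂y' = y'.
Euler-Lagrange: y'' − 9 y = 0.
With k = 3, the general solution is
    y(x) = A cosh(3 x) + B sinh(3 x).
Fixed left endpoint y(0) = 1 ⇒ A = 1.
The right endpoint x = 10 is free, so the natural (transversality) condition is ∂L/∂y' |_{x=10} = 0, i.e. y'(10) = 0.
Compute y'(x) = A k sinh(k x) + B k cosh(k x), so
    y'(10) = A k sinh(k·10) + B k cosh(k·10) = 0
    ⇒ B = −A tanh(k·10) = − tanh(3·10).
Therefore the extremal is
    y(x) = cosh(3 x) − tanh(3·10) sinh(3 x).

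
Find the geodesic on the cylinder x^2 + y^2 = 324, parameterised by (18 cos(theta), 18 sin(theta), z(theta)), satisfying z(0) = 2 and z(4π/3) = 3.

Parameterise the cylinder of radius R = 18 as
    r(θ) = (18 cos θ, 18 sin θ, z(θ)).
The arc-length element is
    ds = sqrt(324 + (dz/dθ)^2) dθ,
so the Lagrangian is L = sqrt(324 + z'^2).
L depends on z' only, not on z or θ, so ∂L/∂z = 0 and
    ∂L/∂z' = z' / sqrt(324 + z'^2).
The Euler-Lagrange equation gives
    d/dθ( z' / sqrt(324 + z'^2) ) = 0,
so z' is constant. Integrating once:
    z(θ) = a θ + b,
a helix on the cylinder (a straight line when the cylinder is unrolled). The constants a, b are determined by the endpoint conditions.
With endpoint conditions z(0) = 2 and z(4π/3) = 3: from z(0) = b we get b = 2, and a·4π/3 + 2 = 3 gives a = 3/(4π), so
    z(θ) = (3/(4π)) θ + 2.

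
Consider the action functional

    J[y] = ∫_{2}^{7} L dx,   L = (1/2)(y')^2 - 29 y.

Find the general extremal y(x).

The Lagrangian is L = (1/2)(y')^2 - 29 y.
∂L/∂y = -29.
∂L/∂y' = y'.
The Euler-Lagrange equation d/dx(∂L/∂y') − ∂L/∂y = 0 becomes:
    y'' + 29 = 0
General solution: y(x) = -(29/2) x^2 + A x + B, where A and B are arbitrary constants fixed by the endpoint conditions.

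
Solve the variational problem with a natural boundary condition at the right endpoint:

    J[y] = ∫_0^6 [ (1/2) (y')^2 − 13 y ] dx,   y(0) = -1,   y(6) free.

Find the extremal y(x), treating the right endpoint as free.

The Lagrangian L = (1/2) (y')^2 − 13 y gives
    ∂L/∂y = −13,   ∂L/∂y' = y'.
Euler-Lagrange: d/dx(y') − (−13) = 0, i.e. y'' + 13 = 0, so
    y(x) = −(13/2) x^2 + C1 x + C2.
Fixed left endpoint y(0) = -1 ⇒ C2 = -1.
The right endpoint x = 6 is free, so the natural (transversality) condition is ∂L/∂y' |_{x=6} = 0, i.e. y'(6) = 0.
Compute y'(x) = −13 x + C1, so y'(6) = −78 + C1 = 0 ⇒ C1 = 78.
Therefore the extremal is
    y(x) = −(13/2) x^2 + 78 x − 1.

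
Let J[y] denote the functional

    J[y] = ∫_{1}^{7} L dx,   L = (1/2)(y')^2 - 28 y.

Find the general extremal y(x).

The Lagrangian is L = (1/2)(y')^2 - 28 y.
∂L/∂y = -28.
∂L/∂y' = y'.
The Euler-Lagrange equation d/dx(∂L/∂y') − ∂L/∂y = 0 becomes:
    y'' + 28 = 0
General solution: y(x) = -14 x^2 + A x + B, where A and B are arbitrary constants fixed by the endpoint conditions.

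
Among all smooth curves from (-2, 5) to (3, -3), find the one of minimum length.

Arc-length functional: J[y] = ∫ sqrt(1 + (y')^2) dx.
Lagrangian L = sqrt(1 + (y')^2) has no explicit y dependence, so ∂L/∂y = 0 and the Euler-Lagrange equation gives
    d/dx( y' / sqrt(1 + (y')^2) ) = 0  ⇒  y' / sqrt(1 + (y')^2) = const.
Hence y' is constant, so y(x) is affine.
Fitting the endpoints (-2, 5) and (3, -3):
    slope m = ((-3) − 5) / (3 − (-2)) = -8/5,
    intercept c = 5 − m·(-2) = 9/5.
Extremal: y(x) = (-8/5) x + 9/5.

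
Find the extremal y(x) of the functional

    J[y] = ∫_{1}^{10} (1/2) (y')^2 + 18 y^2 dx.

The Lagrangian is L = (1/2) (y')^2 + 18 y^2.
Compute ∂L/∂y = 36y, ∂L/∂y' = y'.
The Euler-Lagrange equation d/dx(∂L/∂y') − ∂L/∂y = 0 reduces to
    y'' − 36 y = 0.
Its general solution is
    y(x) = A e^(6x) + B e^(−6x),
with A, B fixed by the endpoint conditions.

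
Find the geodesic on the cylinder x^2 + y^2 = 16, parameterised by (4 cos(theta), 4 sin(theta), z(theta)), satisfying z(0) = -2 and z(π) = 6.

Parameterise the cylinder of radius R = 4 as
    r(θ) = (4 cos θ, 4 sin θ, z(θ)).
The arc-length element is
    ds = sqrt(16 + (dz/dθ)^2) dθ,
so the Lagrangian is L = sqrt(16 + z'^2).
L depends on z' only, not on z or θ, so ∂L/∂z = 0 and
    ∂L/∂z' = z' / sqrt(16 + z'^2).
The Euler-Lagrange equation gives
    d/dθ( z' / sqrt(16 + z'^2) ) = 0,
so z' is constant. Integrating once:
    z(θ) = a θ + b,
a helix on the cylinder (a straight line when the cylinder is unrolled). The constants a, b are determined by the endpoint conditions.
With endpoint conditions z(0) = -2 and z(π) = 6: from z(0) = b we get b = -2, and a·π + -2 = 6 gives a = 8/π, so
    z(θ) = (8/π) θ − 2.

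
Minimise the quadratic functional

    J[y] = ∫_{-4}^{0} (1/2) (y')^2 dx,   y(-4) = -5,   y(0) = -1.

The Lagrangian is L = (1/2) (y')^2.
Compute ∂L/∂y = 0, ∂L/∂y' = y'.
The Euler-Lagrange equation d/dx(∂L/∂y') − ∂L/∂y = 0 reduces to
    y'' = 0.
Its general solution is
    y(x) = A x + B,
with A, B fixed by the endpoint conditions.
Applying the endpoint conditions y(-4) = -5 and y(0) = -1: solve A·-4 + B = -5 and A·0 + B = -1. Subtracting gives A(0 − -4) = -1 − -5, so A = 1, and B = -5 − A·-4 = -1. Therefore
    y(x) = x - 1.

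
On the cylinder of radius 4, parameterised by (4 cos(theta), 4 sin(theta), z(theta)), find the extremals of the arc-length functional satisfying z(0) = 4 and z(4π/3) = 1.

Parameterise the cylinder of radius R = 4 as
    r(θ) = (4 cos θ, 4 sin θ, z(θ)).
The arc-length element is
    ds = sqrt(16 + (dz/dθ)^2) dθ,
so the Lagrangian is L = sqrt(16 + z'^2).
L depends on z' only, not on z or θ, so ∂L/∂z = 0 and
    ∂L/∂z' = z' / sqrt(16 + z'^2).
The Euler-Lagrange equation gives
    d/dθ( z' / sqrt(16 + z'^2) ) = 0,
so z' is constant. Integrating once:
    z(θ) = a θ + b,
a helix on the cylinder (a straight line when the cylinder is unrolled). The constants a, b are determined by the endpoint conditions.
With endpoint conditions z(0) = 4 and z(4π/3) = 1: from z(0) = b we get b = 4, and a·4π/3 + 4 = 1 gives a = -9/(4π), so
    z(θ) = (-9/(4π)) θ + 4.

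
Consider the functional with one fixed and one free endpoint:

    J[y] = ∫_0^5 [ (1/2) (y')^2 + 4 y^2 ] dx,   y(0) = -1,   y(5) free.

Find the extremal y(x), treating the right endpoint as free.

The Lagrangian L = (1/2) (y')^2 + 4 y^2 gives
    ∂L/∂y = 8 y,   ∂L/∂y' = y'.
Euler-Lagrange: y'' − 8 y = 0.
With k = sqrt(8), the general solution is
    y(x) = A cosh(sqrt(8) x) + B sinh(sqrt(8) x).
Fixed left endpoint y(0) = -1 ⇒ A = -1.
The right endpoint x = 5 is free, so the natural (transversality) condition is ∂L/∂y' |_{x=5} = 0, i.e. y'(5) = 0.
Compute y'(x) = A k sinh(k x) + B k cosh(k x), so
    y'(5) = A k sinh(k·5) + B k cosh(k·5) = 0
    ⇒ B = −A tanh(k·5) = tanh(sqrt(8)·5).
Therefore the extremal is
    y(x) = −cosh(sqrt(8) x) + tanh(sqrt(8)·5) sinh(sqrt(8) x).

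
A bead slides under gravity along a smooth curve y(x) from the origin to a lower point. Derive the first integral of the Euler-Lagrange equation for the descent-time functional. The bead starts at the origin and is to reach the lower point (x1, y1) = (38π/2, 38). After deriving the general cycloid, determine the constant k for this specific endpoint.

The Lagrangian L = sqrt((1 + y'^2) / y) has no explicit x dependence, so the Beltrami identity applies:
    L − y' ∂L/∂y' = C.
Compute ∂L/∂y' = y' / sqrt(y (1 + y'^2)).
Substitute:
    sqrt((1 + y'^2)/y) − y'·y' / sqrt(y (1 + y'^2))
    = (1 + y'^2) / sqrt(y (1 + y'^2)) − y'^2 / sqrt(y (1 + y'^2))
    = 1 / sqrt(y (1 + y'^2)) = C.
Squaring and rearranging gives the first integral
    y (1 + y'^2) = 1/C^2 =: k   (constant).
Solving this first-order ODE by the substitution
    y = (k/2)(1 − cos θ)
yields the cycloid parameterisation
    x(θ) = (k/2)(θ − sin θ),   y(θ) = (k/2)(1 − cos θ).
The constant k is fixed by the endpoint condition.
Now fit the given lower endpoint (x1, y1) = (38π/2, 38). At the bottom of the first arch (θ = π), the parametric equations give
    y(π) = (k/2)(1 − cos π) = k,
    x(π) = (k/2)(π − sin π) = kπ/2.
Matching y(π) = 38 gives k = 38, consistent with x(π) = 38π/2. Therefore the specific cycloid is
    x(θ) = (38/2)(θ − sin θ),   y(θ) = (38/2)(1 − cos θ).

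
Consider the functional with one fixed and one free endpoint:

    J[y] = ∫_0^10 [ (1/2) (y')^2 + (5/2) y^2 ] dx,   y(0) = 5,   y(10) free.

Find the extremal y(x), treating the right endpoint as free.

The Lagrangian L = (1/2) (y')^2 + (5/2) y^2 gives
    ∂L/∂y = 5 y,   ∂L/∂y' = y'.
Euler-Lagrange: y'' − 5 y = 0.
With k = sqrt(5), the general solution is
    y(x) = A cosh(sqrt(5) x) + B sinh(sqrt(5) x).
Fixed left endpoint y(0) = 5 ⇒ A = 5.
The right endpoint x = 10 is free, so the natural (transversality) condition is ∂L/∂y' |_{x=10} = 0, i.e. y'(10) = 0.
Compute y'(x) = A k sinh(k x) + B k cosh(k x), so
    y'(10) = A k sinh(k·10) + B k cosh(k·10) = 0
    ⇒ B = −A tanh(k·10) = − 5 tanh(sqrt(5)·10).
Therefore the extremal is
    y(x) = 5 cosh(sqrt(5) x) − 5 tanh(sqrt(5)·10) sinh(sqrt(5) x).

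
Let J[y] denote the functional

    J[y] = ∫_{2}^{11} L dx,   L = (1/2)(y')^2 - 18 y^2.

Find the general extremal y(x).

The Lagrangian is L = (1/2)(y')^2 - 18 y^2.
∂L/∂y = -36y.
∂L/∂y' = y'.
The Euler-Lagrange equation d/dx(∂L/∂y') − ∂L/∂y = 0 becomes:
    y'' + 36 y = 0
General solution: y(x) = A sin(6x) + B cos(6x), where A and B are arbitrary constants fixed by the endpoint conditions.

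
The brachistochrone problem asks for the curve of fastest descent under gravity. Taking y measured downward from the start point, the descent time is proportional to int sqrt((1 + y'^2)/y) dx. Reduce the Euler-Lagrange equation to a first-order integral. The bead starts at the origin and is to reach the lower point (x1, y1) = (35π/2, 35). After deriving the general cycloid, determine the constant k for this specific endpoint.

The Lagrangian L = sqrt((1 + y'^2) / y) has no explicit x dependence, so the Beltrami identity applies:
    L − y' ∂L/∂y' = C.
Compute ∂L/∂y' = y' / sqrt(y (1 + y'^2)).
Substitute:
    sqrt((1 + y'^2)/y) − y'·y' / sqrt(y (1 + y'^2))
    = (1 + y'^2) / sqrt(y (1 + y'^2)) − y'^2 / sqrt(y (1 + y'^2))
    = 1 / sqrt(y (1 + y'^2)) = C.
Squaring and rearranging gives the first integral
    y (1 + y'^2) = 1/C^2 =: k   (constant).
Solving this first-order ODE by the substitution
    y = (k/2)(1 − cos θ)
yields the cycloid parameterisation
    x(θ) = (k/2)(θ − sin θ),   y(θ) = (k/2)(1 − cos θ).
The constant k is fixed by the endpoint condition.
Now fit the given lower endpoint (x1, y1) = (35π/2, 35). At the bottom of the first arch (θ = π), the parametric equations give
    y(π) = (k/2)(1 − cos π) = k,
    x(π) = (k/2)(π − sin π) = kπ/2.
Matching y(π) = 35 gives k = 35, consistent with x(π) = 35π/2. Therefore the specific cycloid is
    x(θ) = (35/2)(θ − sin θ),   y(θ) = (35/2)(1 − cos θ).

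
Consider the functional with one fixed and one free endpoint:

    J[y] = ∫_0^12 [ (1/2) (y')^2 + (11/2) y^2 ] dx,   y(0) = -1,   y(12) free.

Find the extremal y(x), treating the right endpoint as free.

The Lagrangian L = (1/2) (y')^2 + (11/2) y^2 gives
    ∂L/∂y = 11 y,   ∂L/∂y' = y'.
Euler-Lagrange: y'' − 11 y = 0.
With k = sqrt(11), the general solution is
    y(x) = A cosh(sqrt(11) x) + B sinh(sqrt(11) x).
Fixed left endpoint y(0) = -1 ⇒ A = -1.
The right endpoint x = 12 is free, so the natural (transversality) condition is ∂L/∂y' |_{x=12} = 0, i.e. y'(12) = 0.
Compute y'(x) = A k sinh(k x) + B k cosh(k x), so
    y'(12) = A k sinh(k·12) + B k cosh(k·12) = 0
    ⇒ B = −A tanh(k·12) = tanh(sqrt(11)·12).
Therefore the extremal is
    y(x) = −cosh(sqrt(11) x) + tanh(sqrt(11)·12) sinh(sqrt(11) x).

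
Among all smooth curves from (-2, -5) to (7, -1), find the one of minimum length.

Arc-length functional: J[y] = ∫ sqrt(1 + (y')^2) dx.
Lagrangian L = sqrt(1 + (y')^2) has no explicit y dependence, so ∂L/∂y = 0 and the Euler-Lagrange equation gives
    d/dx( y' / sqrt(1 + (y')^2) ) = 0  ⇒  y' / sqrt(1 + (y')^2) = const.
Hence y' is constant, so y(x) is affine.
Fitting the endpoints (-2, -5) and (7, -1):
    slope m = ((-1) − (-5)) / (7 − (-2)) = 4/9,
    intercept c = (-5) − m·(-2) = -37/9.
Extremal: y(x) = (4/9) x - 37/9.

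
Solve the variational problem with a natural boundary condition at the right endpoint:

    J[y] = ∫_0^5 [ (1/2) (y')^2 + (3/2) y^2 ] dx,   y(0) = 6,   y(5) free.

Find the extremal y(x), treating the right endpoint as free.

The Lagrangian L = (1/2) (y')^2 + (3/2) y^2 gives
    ∂L/∂y = 3 y,   ∂L/∂y' = y'.
Euler-Lagrange: y'' − 3 y = 0.
With k = sqrt(3), the general solution is
    y(x) = A cosh(sqrt(3) x) + B sinh(sqrt(3) x).
Fixed left endpoint y(0) = 6 ⇒ A = 6.
The right endpoint x = 5 is free, so the natural (transversality) condition is ∂L/∂y' |_{x=5} = 0, i.e. y'(5) = 0.
Compute y'(x) = A k sinh(k x) + B k cosh(k x), so
    y'(5) = A k sinh(k·5) + B k cosh(k·5) = 0
    ⇒ B = −A tanh(k·5) = − 6 tanh(sqrt(3)·5).
Therefore the extremal is
    y(x) = 6 cosh(sqrt(3) x) − 6 tanh(sqrt(3)·5) sinh(sqrt(3) x).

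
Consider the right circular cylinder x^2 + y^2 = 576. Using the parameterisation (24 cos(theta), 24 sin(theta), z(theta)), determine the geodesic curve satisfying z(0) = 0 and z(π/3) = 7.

Parameterise the cylinder of radius R = 24 as
    r(θ) = (24 cos θ, 24 sin θ, z(θ)).
The arc-length element is
    ds = sqrt(576 + (dz/dθ)^2) dθ,
so the Lagrangian is L = sqrt(576 + z'^2).
L depends on z' only, not on z or θ, so ∂L/∂z = 0 and
    ∂L/∂z' = z' / sqrt(576 + z'^2).
The Euler-Lagrange equation gives
    d/dθ( z' / sqrt(576 + z'^2) ) = 0,
so z' is constant. Integrating once:
    z(θ) = a θ + b,
a helix on the cylinder (a straight line when the cylinder is unrolled). The constants a, b are determined by the endpoint conditions.
With endpoint conditions z(0) = 0 and z(π/3) = 7: from z(0) = b we get b = 0, and a·π/3 + 0 = 7 gives a = 21/π, so
    z(θ) = (21/π) θ.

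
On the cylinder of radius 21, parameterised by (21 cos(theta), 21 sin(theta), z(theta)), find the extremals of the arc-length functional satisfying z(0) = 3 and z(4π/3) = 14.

Parameterise the cylinder of radius R = 21 as
    r(θ) = (21 cos θ, 21 sin θ, z(θ)).
The arc-length element is
    ds = sqrt(441 + (dz/dθ)^2) dθ,
so the Lagrangian is L = sqrt(441 + z'^2).
L depends on z' only, not on z or θ, so ∂L/∂z = 0 and
    ∂L/∂z' = z' / sqrt(441 + z'^2).
The Euler-Lagrange equation gives
    d/dθ( z' / sqrt(441 + z'^2) ) = 0,
so z' is constant. Integrating once:
    z(θ) = a θ + b,
a helix on the cylinder (a straight line when the cylinder is unrolled). The constants a, b are determined by the endpoint conditions.
With endpoint conditions z(0) = 3 and z(4π/3) = 14: from z(0) = b we get b = 3, and a·4π/3 + 3 = 14 gives a = 33/(4π), so
    z(θ) = (33/(4π)) θ + 3.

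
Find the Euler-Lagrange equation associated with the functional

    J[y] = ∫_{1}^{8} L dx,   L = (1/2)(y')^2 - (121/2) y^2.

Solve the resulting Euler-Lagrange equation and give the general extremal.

The Lagrangian is L = (1/2)(y')^2 - (121/2) y^2.
∂L/∂y = -121y.
∂L/∂y' = y'.
The Euler-Lagrange equation d/dx(∂L/∂y') − ∂L/∂y = 0 becomes:
    y'' + 121 y = 0
General solution: y(x) = A sin(11x) + B cos(11x), where A and B are arbitrary constants fixed by the endpoint conditions.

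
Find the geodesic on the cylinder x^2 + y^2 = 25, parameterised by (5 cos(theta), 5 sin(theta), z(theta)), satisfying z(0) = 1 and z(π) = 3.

Parameterise the cylinder of radius R = 5 as
    r(θ) = (5 cos θ, 5 sin θ, z(θ)).
The arc-length element is
    ds = sqrt(25 + (dz/dθ)^2) dθ,
so the Lagrangian is L = sqrt(25 + z'^2).
L depends on z' only, not on z or θ, so ∂L/∂z = 0 and
    ∂L/∂z' = z' / sqrt(25 + z'^2).
The Euler-Lagrange equation gives
    d/dθ( z' / sqrt(25 + z'^2) ) = 0,
so z' is constant. Integrating once:
    z(θ) = a θ + b,
a helix on the cylinder (a straight line when the cylinder is unrolled). The constants a, b are determined by the endpoint conditions.
With endpoint conditions z(0) = 1 and z(π) = 3: from z(0) = b we get b = 1, and a·π + 1 = 3 gives a = 2/π, so
    z(θ) = (2/π) θ + 1.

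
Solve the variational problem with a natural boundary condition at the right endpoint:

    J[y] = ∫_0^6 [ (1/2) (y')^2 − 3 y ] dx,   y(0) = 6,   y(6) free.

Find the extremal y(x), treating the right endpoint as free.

The Lagrangian L = (1/2) (y')^2 − 3 y gives
    ∂L/∂y = −3,   ∂L/∂y' = y'.
Euler-Lagrange: d/dx(y') − (−3) = 0, i.e. y'' + 3 = 0, so
    y(x) = −(3/2) x^2 + C1 x + C2.
Fixed left endpoint y(0) = 6 ⇒ C2 = 6.
The right endpoint x = 6 is free, so the natural (transversality) condition is ∂L/∂y' |_{x=6} = 0, i.e. y'(6) = 0.
Compute y'(x) = −3 x + C1, so y'(6) = −18 + C1 = 0 ⇒ C1 = 18.
Therefore the extremal is
    y(x) = −(3/2) x^2 + 18 x + 6.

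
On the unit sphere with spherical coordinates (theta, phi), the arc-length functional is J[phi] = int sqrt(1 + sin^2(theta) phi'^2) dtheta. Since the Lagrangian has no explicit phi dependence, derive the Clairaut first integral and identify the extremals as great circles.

On the unit sphere with spherical coordinates (θ, φ), the induced metric is
    ds^2 = dθ^2 + sin^2(θ) dφ^2.
Parameterise by θ; the arc-length functional is
    J[φ] = ∫ sqrt(1 + sin^2(θ) (dφ/dθ)^2) dθ,
so L = sqrt(1 + sin^2(θ) φ'^2). Compute
    ∂L/∂φ = 0  (L has no explicit φ dependence),
    ∂L/∂φ' = sin^2(θ) φ' / sqrt(1 + sin^2(θ) φ'^2).
Since ∂L/∂φ = 0, the Euler-Lagrange equation
    d/dθ(∂L/∂φ') − ∂L/∂φ = 0
reduces to d/dθ(∂L/∂φ') = 0, i.e. the momentum conjugate to φ is conserved:
    sin^2(θ) φ' / sqrt(1 + sin^2(θ) φ'^2) = C.
This is Clairaut's relation for the sphere. Solving for φ' and integrating gives the great-circle family
    cot(θ) = A cos(φ − φ_0),
i.e. the intersection of the sphere with a plane through the origin. The two constants A and φ_0 (equivalently C and one phase) are fixed by the two endpoint conditions.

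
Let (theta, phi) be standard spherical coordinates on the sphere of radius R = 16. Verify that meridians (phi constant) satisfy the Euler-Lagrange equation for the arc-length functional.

On the sphere of radius R = 16 with spherical coordinates (θ, φ), the induced metric is
    ds^2 = 256(dθ^2 + sin^2(θ) dφ^2).
Using θ as the parameter, the arc-length functional becomes
    J[φ] = ∫ 16 sqrt(1 + sin^2(θ) (dφ/dθ)^2) dθ.
So L = 16 sqrt(1 + sin^2(θ) φ'^2). Compute
    ∂L/∂φ = 0  (L has no explicit φ dependence),
    ∂L/∂φ' = 16 sin^2(θ) φ' / sqrt(1 + sin^2(θ) φ'^2).
For the candidate φ(θ) = c (constant), φ' = 0, so ∂L/∂φ' evaluated along the candidate vanishes, and ∂L/∂φ is identically zero. Hence
    d/dθ(∂L/∂φ') − ∂L/∂φ = 0
is satisfied. Therefore meridians φ = const are extremals of arc length — they are geodesics on the sphere.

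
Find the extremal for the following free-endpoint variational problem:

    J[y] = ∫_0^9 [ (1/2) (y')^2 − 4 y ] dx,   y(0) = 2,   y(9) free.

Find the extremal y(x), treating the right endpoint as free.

The Lagrangian L = (1/2) (y')^2 − 4 y gives
    ∂L/∂y = −4,   ∂L/∂y' = y'.
Euler-Lagrange: d/dx(y') − (−4) = 0, i.e. y'' + 4 = 0, so
    y(x) = −(4/2) x^2 + C1 x + C2.
Fixed left endpoint y(0) = 2 ⇒ C2 = 2.
The right endpoint x = 9 is free, so the natural (transversality) condition is ∂L/∂y' |_{x=9} = 0, i.e. y'(9) = 0.
Compute y'(x) = −4 x + C1, so y'(9) = −36 + C1 = 0 ⇒ C1 = 36.
Therefore the extremal is
    y(x) = −2 x^2 + 36 x + 2.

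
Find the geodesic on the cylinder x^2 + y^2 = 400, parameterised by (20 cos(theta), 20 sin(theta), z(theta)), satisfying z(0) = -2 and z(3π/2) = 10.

Parameterise the cylinder of radius R = 20 as
    r(θ) = (20 cos θ, 20 sin θ, z(θ)).
The arc-length element is
    ds = sqrt(400 + (dz/dθ)^2) dθ,
so the Lagrangian is L = sqrt(400 + z'^2).
L depends on z' only, not on z or θ, so ∂L/∂z = 0 and
    ∂L/∂z' = z' / sqrt(400 + z'^2).
The Euler-Lagrange equation gives
    d/dθ( z' / sqrt(400 + z'^2) ) = 0,
so z' is constant. Integrating once:
    z(θ) = a θ + b,
a helix on the cylinder (a straight line when the cylinder is unrolled). The constants a, b are determined by the endpoint conditions.
With endpoint conditions z(0) = -2 and z(3π/2) = 10: from z(0) = b we get b = -2, and a·3π/2 + -2 = 10 gives a = 8/π, so
    z(θ) = (8/π) θ − 2.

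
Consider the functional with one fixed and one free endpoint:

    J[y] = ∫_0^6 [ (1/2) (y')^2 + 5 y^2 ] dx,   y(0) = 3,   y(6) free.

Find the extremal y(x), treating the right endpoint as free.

The Lagrangian L = (1/2) (y')^2 + 5 y^2 gives
    ∂L/∂y = 10 y,   ∂L/∂y' = y'.
Euler-Lagrange: y'' − 10 y = 0.
With k = sqrt(10), the general solution is
    y(x) = A cosh(sqrt(10) x) + B sinh(sqrt(10) x).
Fixed left endpoint y(0) = 3 ⇒ A = 3.
The right endpoint x = 6 is free, so the natural (transversality) condition is ∂L/∂y' |_{x=6} = 0, i.e. y'(6) = 0.
Compute y'(x) = A k sinh(k x) + B k cosh(k x), so
    y'(6) = A k sinh(k·6) + B k cosh(k·6) = 0
    ⇒ B = −A tanh(k·6) = − 3 tanh(sqrt(10)·6).
Therefore the extremal is
    y(x) = 3 cosh(sqrt(10) x) − 3 tanh(sqrt(10)·6) sinh(sqrt(10) x).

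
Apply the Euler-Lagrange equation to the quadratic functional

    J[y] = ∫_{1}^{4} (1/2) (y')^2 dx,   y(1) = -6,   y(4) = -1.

The Lagrangian is L = (1/2) (y')^2.
Compute ∂L/∂y = 0, ∂L/∂y' = y'.
The Euler-Lagrange equation d/dx(∂L/∂y') − ∂L/∂y = 0 reduces to
    y'' = 0.
Its general solution is
    y(x) = A x + B,
with A, B fixed by the endpoint conditions.
Applying the endpoint conditions y(1) = -6 and y(4) = -1: solve A·1 + B = -6 and A·4 + B = -1. Subtracting gives A(4 − 1) = -1 − -6, so A = 5/3, and B = -6 − A·1 = -23/3. Therefore
    y(x) = (5/3) x - 23/3.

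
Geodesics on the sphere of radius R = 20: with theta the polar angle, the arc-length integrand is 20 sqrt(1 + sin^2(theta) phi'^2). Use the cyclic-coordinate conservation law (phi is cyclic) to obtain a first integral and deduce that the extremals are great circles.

On the sphere of radius R = 20 with spherical coordinates (θ, φ), the induced metric is
    ds^2 = 400(dθ^2 + sin^2(θ) dφ^2).
Parameterise by θ; the arc-length functional is
    J[φ] = ∫ 20 sqrt(1 + sin^2(θ) (dφ/dθ)^2) dθ,
so L = 20 sqrt(1 + sin^2(θ) φ'^2). Compute
    ∂L/∂φ = 0  (L has no explicit φ dependence),
    ∂L/∂φ' = 20 sin^2(θ) φ' / sqrt(1 + sin^2(θ) φ'^2).
Since ∂L/∂φ = 0, the Euler-Lagrange equation
    d/dθ(∂L/∂φ') − ∂L/∂φ = 0
reduces to d/dθ(∂L/∂φ') = 0, i.e. the momentum conjugate to φ is conserved:
    20 sin^2(θ) φ' / sqrt(1 + sin^2(θ) φ'^2) = C.
The overall factor of 20 is constant, so dividing through gives Clairaut's relation sin^2(θ) φ' / sqrt(1 + sin^2(θ) φ'^2) = C' (with C' = C/20). Solving for φ' and integrating gives the great-circle family
    cot(θ) = A cos(φ − φ_0),
i.e. the intersection of the sphere with a plane through the origin. The two constants A and φ_0 (equivalently C and one phase) are fixed by the two endpoint conditions.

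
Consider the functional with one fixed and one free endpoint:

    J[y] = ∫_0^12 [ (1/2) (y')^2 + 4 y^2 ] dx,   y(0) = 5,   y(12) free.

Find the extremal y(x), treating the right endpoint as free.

The Lagrangian L = (1/2) (y')^2 + 4 y^2 gives
    ∂L/∂y = 8 y,   ∂L/∂y' = y'.
Euler-Lagrange: y'' − 8 y = 0.
With k = sqrt(8), the general solution is
    y(x) = A cosh(sqrt(8) x) + B sinh(sqrt(8) x).
Fixed left endpoint y(0) = 5 ⇒ A = 5.
The right endpoint x = 12 is free, so the natural (transversality) condition is ∂L/∂y' |_{x=12} = 0, i.e. y'(12) = 0.
Compute y'(x) = A k sinh(k x) + B k cosh(k x), so
    y'(12) = A k sinh(k·12) + B k cosh(k·12) = 0
    ⇒ B = −A tanh(k·12) = − 5 tanh(sqrt(8)·12).
Therefore the extremal is
    y(x) = 5 cosh(sqrt(8) x) − 5 tanh(sqrt(8)·12) sinh(sqrt(8) x).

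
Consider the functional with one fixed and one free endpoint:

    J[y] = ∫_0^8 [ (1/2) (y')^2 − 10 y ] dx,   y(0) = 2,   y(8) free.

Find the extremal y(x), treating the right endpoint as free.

The Lagrangian L = (1/2) (y')^2 − 10 y gives
    ∂L/∂y = −10,   ∂L/∂y' = y'.
Euler-Lagrange: d/dx(y') − (−10) = 0, i.e. y'' + 10 = 0, so
    y(x) = −(10/2) x^2 + C1 x + C2.
Fixed left endpoint y(0) = 2 ⇒ C2 = 2.
The right endpoint x = 8 is free, so the natural (transversality) condition is ∂L/∂y' |_{x=8} = 0, i.e. y'(8) = 0.
Compute y'(x) = −10 x + C1, so y'(8) = −80 + C1 = 0 ⇒ C1 = 80.
Therefore the extremal is
    y(x) = −5 x^2 + 80 x + 2.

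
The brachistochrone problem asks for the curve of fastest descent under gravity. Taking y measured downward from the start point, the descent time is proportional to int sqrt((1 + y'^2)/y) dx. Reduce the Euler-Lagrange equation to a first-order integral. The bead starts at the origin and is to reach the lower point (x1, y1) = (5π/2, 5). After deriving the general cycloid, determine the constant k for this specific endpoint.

The Lagrangian L = sqrt((1 + y'^2) / y) has no explicit x dependence, so the Beltrami identity applies:
    L − y' ∂L/∂y' = C.
Compute ∂L/∂y' = y' / sqrt(y (1 + y'^2)).
Substitute:
    sqrt((1 + y'^2)/y) − y'·y' / sqrt(y (1 + y'^2))
    = (1 + y'^2) / sqrt(y (1 + y'^2)) − y'^2 / sqrt(y (1 + y'^2))
    = 1 / sqrt(y (1 + y'^2)) = C.
Squaring and rearranging gives the first integral
    y (1 + y'^2) = 1/C^2 =: k   (constant).
Solving this first-order ODE by the substitution
    y = (k/2)(1 − cos θ)
yields the cycloid parameterisation
    x(θ) = (k/2)(θ − sin θ),   y(θ) = (k/2)(1 − cos θ).
The constant k is fixed by the endpoint condition.
Now fit the given lower endpoint (x1, y1) = (5π/2, 5). At the bottom of the first arch (θ = π), the parametric equations give
    y(π) = (k/2)(1 − cos π) = k,
    x(π) = (k/2)(π − sin π) = kπ/2.
Matching y(π) = 5 gives k = 5, consistent with x(π) = 5π/2. Therefore the specific cycloid is
    x(θ) = (5/2)(θ − sin θ),   y(θ) = (5/2)(1 − cos θ).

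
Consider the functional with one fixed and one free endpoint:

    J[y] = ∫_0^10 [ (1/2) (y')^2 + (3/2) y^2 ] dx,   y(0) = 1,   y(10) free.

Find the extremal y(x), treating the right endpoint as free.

The Lagrangian L = (1/2) (y')^2 + (3/2) y^2 gives
    ∂L/∂y = 3 y,   ∂L/∂y' = y'.
Euler-Lagrange: y'' − 3 y = 0.
With k = sqrt(3), the general solution is
    y(x) = A cosh(sqrt(3) x) + B sinh(sqrt(3) x).
Fixed left endpoint y(0) = 1 ⇒ A = 1.
The right endpoint x = 10 is free, so the natural (transversality) condition is ∂L/∂y' |_{x=10} = 0, i.e. y'(10) = 0.
Compute y'(x) = A k sinh(k x) + B k cosh(k x), so
    y'(10) = A k sinh(k·10) + B k cosh(k·10) = 0
    ⇒ B = −A tanh(k·10) = − tanh(sqrt(3)·10).
Therefore the extremal is
    y(x) = cosh(sqrt(3) x) − tanh(sqrt(3)·10) sinh(sqrt(3) x).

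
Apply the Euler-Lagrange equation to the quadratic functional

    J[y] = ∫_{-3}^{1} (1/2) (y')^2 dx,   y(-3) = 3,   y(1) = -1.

The Lagrangian is L = (1/2) (y')^2.
Compute ∂L/∂y = 0, ∂L/∂y' = y'.
The Euler-Lagrange equation d/dx(∂L/∂y') − ∂L/∂y = 0 reduces to
    y'' = 0.
Its general solution is
    y(x) = A x + B,
with A, B fixed by the endpoint conditions.
Applying the endpoint conditions y(-3) = 3 and y(1) = -1: solve A·-3 + B = 3 and A·1 + B = -1. Subtracting gives A(1 − -3) = -1 − 3, so A = -1, and B = 3 − A·-3 = 0. Therefore
    y(x) = -x.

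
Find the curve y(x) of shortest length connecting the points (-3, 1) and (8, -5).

Arc-length functional: J[y] = ∫ sqrt(1 + (y')^2) dx.
Lagrangian L = sqrt(1 + (y')^2) has no explicit y dependence, so ∂L/∂y = 0 and the Euler-Lagrange equation gives
    d/dx( y' / sqrt(1 + (y')^2) ) = 0  ⇒  y' / sqrt(1 + (y')^2) = const.
Hence y' is constant, so y(x) is affine.
Fitting the endpoints (-3, 1) and (8, -5):
    slope m = ((-5) − 1) / (8 − (-3)) = -6/11,
    intercept c = 1 − m·(-3) = -7/11.
Extremal: y(x) = (-6/11) x - 7/11.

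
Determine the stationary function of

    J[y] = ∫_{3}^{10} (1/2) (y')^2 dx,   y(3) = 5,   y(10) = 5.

The Lagrangian is L = (1/2) (y')^2.
Compute ∂L/∂y = 0, ∂L/∂y' = y'.
The Euler-Lagrange equation d/dx(∂L/∂y') − ∂L/∂y = 0 reduces to
    y'' = 0.
Its general solution is
    y(x) = A x + B,
with A, B fixed by the endpoint conditions.
Applying the endpoint conditions y(3) = 5 and y(10) = 5: solve A·3 + B = 5 and A·10 + B = 5. Subtracting gives A(10 − 3) = 5 − 5, so A = 0, and B = 5 − A·3 = 5. Therefore
    y(x) = 5.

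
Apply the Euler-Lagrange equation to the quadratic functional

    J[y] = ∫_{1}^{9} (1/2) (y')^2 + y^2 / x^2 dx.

The Lagrangian is L = (1/2) (y')^2 + y^2 / x^2.
Compute ∂L/∂y = 2y/x^2, ∂L/∂y' = y'.
The Euler-Lagrange equation d/dx(∂L/∂y') − ∂L/∂y = 0 reduces to
    y'' − 2/x^2 · y = 0  (x > 0).
Its general solution is
    y(x) = A x^2 + B / x,
with A, B fixed by the endpoint conditions.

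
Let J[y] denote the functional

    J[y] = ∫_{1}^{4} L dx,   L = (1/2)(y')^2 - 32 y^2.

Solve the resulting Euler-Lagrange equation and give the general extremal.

The Lagrangian is L = (1/2)(y')^2 - 32 y^2.
∂L/∂y = -64y.
∂L/∂y' = y'.
The Euler-Lagrange equation d/dx(∂L/∂y') − ∂L/∂y = 0 becomes:
    y'' + 64 y = 0
General solution: y(x) = A sin(8x) + B cos(8x), where A and B are arbitrary constants fixed by the endpoint conditions.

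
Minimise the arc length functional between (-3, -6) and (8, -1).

Arc-length functional: J[y] = ∫ sqrt(1 + (y')^2) dx.
Lagrangian L = sqrt(1 + (y')^2) has no explicit y dependence, so ∂L/∂y = 0 and the Euler-Lagrange equation gives
    d/dx( y' / sqrt(1 + (y')^2) ) = 0  ⇒  y' / sqrt(1 + (y')^2) = const.
Hence y' is constant, so y(x) is affine.
Fitting the endpoints (-3, -6) and (8, -1):
    slope m = ((-1) − (-6)) / (8 − (-3)) = 5/11,
    intercept c = (-6) − m·(-3) = -51/11.
Extremal: y(x) = (5/11) x - 51/11.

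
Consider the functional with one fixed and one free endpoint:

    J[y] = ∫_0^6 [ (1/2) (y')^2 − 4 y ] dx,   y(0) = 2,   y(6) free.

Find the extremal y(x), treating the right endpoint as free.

The Lagrangian L = (1/2) (y')^2 − 4 y gives
    ∂L/∂y = −4,   ∂L/∂y' = y'.
Euler-Lagrange: d/dx(y') − (−4) = 0, i.e. y'' + 4 = 0, so
    y(x) = −(4/2) x^2 + C1 x + C2.
Fixed left endpoint y(0) = 2 ⇒ C2 = 2.
The right endpoint x = 6 is free, so the natural (transversality) condition is ∂L/∂y' |_{x=6} = 0, i.e. y'(6) = 0.
Compute y'(x) = −4 x + C1, so y'(6) = −24 + C1 = 0 ⇒ C1 = 24.
Therefore the extremal is
    y(x) = −2 x^2 + 24 x + 2.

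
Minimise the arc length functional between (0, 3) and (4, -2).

Arc-length functional: J[y] = ∫ sqrt(1 + (y')^2) dx.
Lagrangian L = sqrt(1 + (y')^2) has no explicit y dependence, so ∂L/∂y = 0 and the Euler-Lagrange equation gives
    d/dx( y' / sqrt(1 + (y')^2) ) = 0  ⇒  y' / sqrt(1 + (y')^2) = const.
Hence y' is constant, so y(x) is affine.
Fitting the endpoints (0, 3) and (4, -2):
    slope m = ((-2) − 3) / (4 − 0) = -5/4,
    intercept c = 3 − m·0 = 3.
Extremal: y(x) = (-5/4) x + 3.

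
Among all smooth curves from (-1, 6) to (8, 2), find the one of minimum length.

Arc-length functional: J[y] = ∫ sqrt(1 + (y')^2) dx.
Lagrangian L = sqrt(1 + (y')^2) has no explicit y dependence, so ∂L/∂y = 0 and the Euler-Lagrange equation gives
    d/dx( y' / sqrt(1 + (y')^2) ) = 0  ⇒  y' / sqrt(1 + (y')^2) = const.
Hence y' is constant, so y(x) is affine.
Fitting the endpoints (-1, 6) and (8, 2):
    slope m = (2 − 6) / (8 − (-1)) = -4/9,
    intercept c = 6 − m·(-1) = 50/9.
Extremal: y(x) = (-4/9) x + 50/9.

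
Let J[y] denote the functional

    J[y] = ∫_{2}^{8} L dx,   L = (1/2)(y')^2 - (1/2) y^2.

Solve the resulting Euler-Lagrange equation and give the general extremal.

The Lagrangian is L = (1/2)(y')^2 - (1/2) y^2.
∂L/∂y = -y.
∂L/∂y' = y'.
The Euler-Lagrange equation d/dx(∂L/∂y') − ∂L/∂y = 0 becomes:
    y'' + y = 0
General solution: y(x) = A sin(x) + B cos(x), where A and B are arbitrary constants fixed by the endpoint conditions.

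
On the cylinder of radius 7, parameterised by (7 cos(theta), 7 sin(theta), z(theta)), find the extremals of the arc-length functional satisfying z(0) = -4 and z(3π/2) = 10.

Parameterise the cylinder of radius R = 7 as
    r(θ) = (7 cos θ, 7 sin θ, z(θ)).
The arc-length element is
    ds = sqrt(49 + (dz/dθ)^2) dθ,
so the Lagrangian is L = sqrt(49 + z'^2).
L depends on z' only, not on z or θ, so ∂L/∂z = 0 and
    ∂L/∂z' = z' / sqrt(49 + z'^2).
The Euler-Lagrange equation gives
    d/dθ( z' / sqrt(49 + z'^2) ) = 0,
so z' is constant. Integrating once:
    z(θ) = a θ + b,
a helix on the cylinder (a straight line when the cylinder is unrolled). The constants a, b are determined by the endpoint conditions.
With endpoint conditions z(0) = -4 and z(3π/2) = 10: from z(0) = b we get b = -4, and a·3π/2 + -4 = 10 gives a = 28/(3π), so
    z(θ) = (28/(3π)) θ − 4.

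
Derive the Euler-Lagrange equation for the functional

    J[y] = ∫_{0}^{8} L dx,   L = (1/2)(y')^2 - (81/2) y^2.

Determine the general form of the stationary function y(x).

The Lagrangian is L = (1/2)(y')^2 - (81/2) y^2.
∂L/∂y = -81y.
∂L/∂y' = y'.
The Euler-Lagrange equation d/dx(∂L/∂y') − ∂L/∂y = 0 becomes:
    y'' + 81 y = 0
General solution: y(x) = A sin(9x) + B cos(9x), where A and B are arbitrary constants fixed by the endpoint conditions.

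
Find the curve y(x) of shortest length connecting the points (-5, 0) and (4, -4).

Arc-length functional: J[y] = ∫ sqrt(1 + (y')^2) dx.
Lagrangian L = sqrt(1 + (y')^2) has no explicit y dependence, so ∂L/∂y = 0 and the Euler-Lagrange equation gives
    d/dx( y' / sqrt(1 + (y')^2) ) = 0  ⇒  y' / sqrt(1 + (y')^2) = const.
Hence y' is constant, so y(x) is affine.
Fitting the endpoints (-5, 0) and (4, -4):
    slope m = ((-4) − 0) / (4 − (-5)) = -4/9,
    intercept c = 0 − m·(-5) = -20/9.
Extremal: y(x) = (-4/9) x - 20/9.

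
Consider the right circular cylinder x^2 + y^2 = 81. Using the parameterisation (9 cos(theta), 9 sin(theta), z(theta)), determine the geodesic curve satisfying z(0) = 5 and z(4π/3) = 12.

Parameterise the cylinder of radius R = 9 as
    r(θ) = (9 cos θ, 9 sin θ, z(θ)).
The arc-length element is
    ds = sqrt(81 + (dz/dθ)^2) dθ,
so the Lagrangian is L = sqrt(81 + z'^2).
L depends on z' only, not on z or θ, so ∂L/∂z = 0 and
    ∂L/∂z' = z' / sqrt(81 + z'^2).
The Euler-Lagrange equation gives
    d/dθ( z' / sqrt(81 + z'^2) ) = 0,
so z' is constant. Integrating once:
    z(θ) = a θ + b,
a helix on the cylinder (a straight line when the cylinder is unrolled). The constants a, b are determined by the endpoint conditions.
With endpoint conditions z(0) = 5 and z(4π/3) = 12: from z(0) = b we get b = 5, and a·4π/3 + 5 = 12 gives a = 21/(4π), so
    z(θ) = (21/(4π)) θ + 5.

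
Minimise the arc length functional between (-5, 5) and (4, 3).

Arc-length functional: J[y] = ∫ sqrt(1 + (y')^2) dx.
Lagrangian L = sqrt(1 + (y')^2) has no explicit y dependence, so ∂L/∂y = 0 and the Euler-Lagrange equation gives
    d/dx( y' / sqrt(1 + (y')^2) ) = 0  ⇒  y' / sqrt(1 + (y')^2) = const.
Hence y' is constant, so y(x) is affine.
Fitting the endpoints (-5, 5) and (4, 3):
    slope m = (3 − 5) / (4 − (-5)) = -2/9,
    intercept c = 5 − m·(-5) = 35/9.
Extremal: y(x) = (-2/9) x + 35/9.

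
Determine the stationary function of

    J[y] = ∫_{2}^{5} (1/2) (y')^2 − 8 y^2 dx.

The Lagrangian is L = (1/2) (y')^2 − 8 y^2.
Compute ∂L/∂y = -16y, ∂L/∂y' = y'.
The Euler-Lagrange equation d/dx(∂L/∂y') − ∂L/∂y = 0 reduces to
    y'' + 16 y = 0.
Its general solution is
    y(x) = A sin(4x) + B cos(4x),
with A, B fixed by the endpoint conditions.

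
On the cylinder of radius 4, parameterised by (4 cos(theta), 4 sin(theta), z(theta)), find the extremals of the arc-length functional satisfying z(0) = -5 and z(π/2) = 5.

Parameterise the cylinder of radius R = 4 as
    r(θ) = (4 cos θ, 4 sin θ, z(θ)).
The arc-length element is
    ds = sqrt(16 + (dz/dθ)^2) dθ,
so the Lagrangian is L = sqrt(16 + z'^2).
L depends on z' only, not on z or θ, so ∂L/∂z = 0 and
    ∂L/∂z' = z' / sqrt(16 + z'^2).
The Euler-Lagrange equation gives
    d/dθ( z' / sqrt(16 + z'^2) ) = 0,
so z' is constant. Integrating once:
    z(θ) = a θ + b,
a helix on the cylinder (a straight line when the cylinder is unrolled). The constants a, b are determined by the endpoint conditions.
With endpoint conditions z(0) = -5 and z(π/2) = 5: from z(0) = b we get b = -5, and a·π/2 + -5 = 5 gives a = 20/π, so
    z(θ) = (20/π) θ − 5.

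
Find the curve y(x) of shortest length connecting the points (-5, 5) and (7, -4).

Arc-length functional: J[y] = ∫ sqrt(1 + (y')^2) dx.
Lagrangian L = sqrt(1 + (y')^2) has no explicit y dependence, so ∂L/∂y = 0 and the Euler-Lagrange equation gives
    d/dx( y' / sqrt(1 + (y')^2) ) = 0  ⇒  y' / sqrt(1 + (y')^2) = const.
Hence y' is constant, so y(x) is affine.
Fitting the endpoints (-5, 5) and (7, -4):
    slope m = ((-4) − 5) / (7 − (-5)) = -3/4,
    intercept c = 5 − m·(-5) = 5/4.
Extremal: y(x) = (-3/4) x + 5/4.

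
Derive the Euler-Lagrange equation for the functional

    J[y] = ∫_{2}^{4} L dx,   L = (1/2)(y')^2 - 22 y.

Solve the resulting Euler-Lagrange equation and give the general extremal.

The Lagrangian is L = (1/2)(y')^2 - 22 y.
∂L/∂y = -22.
∂L/∂y' = y'.
The Euler-Lagrange equation d/dx(∂L/∂y') − ∂L/∂y = 0 becomes:
    y'' + 22 = 0
General solution: y(x) = -11 x^2 + A x + B, where A and B are arbitrary constants fixed by the endpoint conditions.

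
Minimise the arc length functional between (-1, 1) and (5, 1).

Arc-length functional: J[y] = ∫ sqrt(1 + (y')^2) dx.
Lagrangian L = sqrt(1 + (y')^2) has no explicit y dependence, so ∂L/∂y = 0 and the Euler-Lagrange equation gives
    d/dx( y' / sqrt(1 + (y')^2) ) = 0  ⇒  y' / sqrt(1 + (y')^2) = const.
Hence y' is constant, so y(x) is affine.
Fitting the endpoints (-1, 1) and (5, 1):
    slope m = (1 − 1) / (5 − (-1)) = 0,
    intercept c = 1 − m·(-1) = 1.
Extremal: y(x) = 1.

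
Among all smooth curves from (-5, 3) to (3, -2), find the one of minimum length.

Arc-length functional: J[y] = ∫ sqrt(1 + (y')^2) dx.
Lagrangian L = sqrt(1 + (y')^2) has no explicit y dependence, so ∂L/∂y = 0 and the Euler-Lagrange equation gives
    d/dx( y' / sqrt(1 + (y')^2) ) = 0  ⇒  y' / sqrt(1 + (y')^2) = const.
Hence y' is constant, so y(x) is affine.
Fitting the endpoints (-5, 3) and (3, -2):
    slope m = ((-2) − 3) / (3 − (-5)) = -5/8,
    intercept c = 3 − m·(-5) = -1/8.
Extremal: y(x) = (-5/8) x - 1/8.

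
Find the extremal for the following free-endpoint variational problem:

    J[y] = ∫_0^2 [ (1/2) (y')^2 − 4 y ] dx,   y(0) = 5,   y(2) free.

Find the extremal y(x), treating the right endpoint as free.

The Lagrangian L = (1/2) (y')^2 − 4 y gives
    ∂L/∂y = −4,   ∂L/∂y' = y'.
Euler-Lagrange: d/dx(y') − (−4) = 0, i.e. y'' + 4 = 0, so
    y(x) = −(4/2) x^2 + C1 x + C2.
Fixed left endpoint y(0) = 5 ⇒ C2 = 5.
The right endpoint x = 2 is free, so the natural (transversality) condition is ∂L/∂y' |_{x=2} = 0, i.e. y'(2) = 0.
Compute y'(x) = −4 x + C1, so y'(2) = −8 + C1 = 0 ⇒ C1 = 8.
Therefore the extremal is
    y(x) = −2 x^2 + 8 x + 5.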